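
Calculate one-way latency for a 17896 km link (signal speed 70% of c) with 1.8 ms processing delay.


Speed = 0.7 * 3e5 km/s = 210000 km/s
Propagation delay = 17896 / 210000 = 0.0852 s = 85.219 ms
Processing delay = 1.8 ms
Total one-way latency = 87.019 ms


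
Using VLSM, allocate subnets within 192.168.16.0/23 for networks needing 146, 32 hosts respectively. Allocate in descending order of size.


146 hosts -> /24 (254 usable): 192.168.16.0/24
32 hosts -> /26 (62 usable): 192.168.17.0/26
Allocation: 192.168.16.0/24 (146 hosts, 254 usable); 192.168.17.0/26 (32 hosts, 62 usable)


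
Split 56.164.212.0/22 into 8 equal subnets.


New prefix = 22 + 3 = 25
Each subnet has 128 addresses
  56.164.212.0/25
  56.164.212.128/25
  56.164.213.0/25
  56.164.213.128/25
  56.164.214.0/25
  56.164.214.128/25
  56.164.215.0/25
  56.164.215.128/25
Subnets: 56.164.212.0/25, 56.164.212.128/25, 56.164.213.0/25, 56.164.213.128/25, 56.164.214.0/25, 56.164.214.128/25, 56.164.215.0/25, 56.164.215.128/25


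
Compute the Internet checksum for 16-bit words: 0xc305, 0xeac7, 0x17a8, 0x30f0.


Sum all words (with carry folding):
+ 0xc305 = 0xc305
+ 0xeac7 = 0xadcd
+ 0x17a8 = 0xc575
+ 0x30f0 = 0xf665
One's complement: ~0xf665
Checksum = 0x099a


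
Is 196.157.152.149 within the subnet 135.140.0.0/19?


Subnet network: 135.140.0.0
Test IP AND mask: 196.157.128.0
No, 196.157.152.149 is not in 135.140.0.0/19


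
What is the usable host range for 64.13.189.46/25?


Network: 64.13.189.0
Broadcast: 64.13.189.127
First usable = network + 1
Last usable = broadcast - 1
Range: 64.13.189.1 to 64.13.189.126


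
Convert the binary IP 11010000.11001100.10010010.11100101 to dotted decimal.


11010000 = 208
11001100 = 204
10010010 = 146
11100101 = 229
IP: 208.204.146.229


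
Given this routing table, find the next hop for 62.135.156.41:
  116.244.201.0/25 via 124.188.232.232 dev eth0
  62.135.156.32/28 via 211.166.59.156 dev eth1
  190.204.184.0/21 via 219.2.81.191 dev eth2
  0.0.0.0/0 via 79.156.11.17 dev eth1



Longest prefix match for 62.135.156.41:
  /25 116.244.201.0: no
  /28 62.135.156.32: MATCH
  /21 190.204.184.0: no
  /0 0.0.0.0: MATCH
Selected: next-hop 211.166.59.156 via eth1 (matched /28)


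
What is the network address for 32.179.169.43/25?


IP:   00100000.10110011.10101001.00101011
Mask: 11111111.11111111.11111111.10000000
AND operation:
Net:  00100000.10110011.10101001.00000000
Network: 32.179.169.0/25


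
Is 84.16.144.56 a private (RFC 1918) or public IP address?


RFC 1918 private ranges:
  10.0.0.0/8 (10.0.0.0 - 10.255.255.255)
  172.16.0.0/12 (172.16.0.0 - 172.31.255.255)
  192.168.0.0/16 (192.168.0.0 - 192.168.255.255)
Public (not in any RFC 1918 range)


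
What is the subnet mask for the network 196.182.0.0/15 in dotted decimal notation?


/15 means 15 network bits, 17 host bits
Binary: 11111111111111100000000000000000
Mask: 255.254.0.0


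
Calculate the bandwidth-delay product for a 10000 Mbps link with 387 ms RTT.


BDP = bandwidth * RTT
= 10000 Mbps * 387 ms
= 10000 * 1e6 * 387 / 1000 bits
= 3870000000 bits
= 483750000 bytes
= 472412.1094 KB
BDP = 3870000000 bits (483750000 bytes)


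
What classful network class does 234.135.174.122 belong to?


First octet: 234
Binary: 11101010
1110xxxx -> Class D (224-239)
Class D (multicast), default mask N/A


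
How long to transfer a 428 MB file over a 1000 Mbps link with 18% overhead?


Effective throughput = 1000 * (1 - 18/100) = 820.0 Mbps
File size in Mb = 428 * 8 = 3424 Mb
Time = 3424 / 820.0
Time = 4.1756 seconds


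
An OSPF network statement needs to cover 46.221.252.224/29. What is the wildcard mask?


Subnet mask: 255.255.255.248
Wildcard = 255.255.255.255 - subnet mask
255 - 255 = 0
255 - 255 = 0
255 - 255 = 0
255 - 248 = 7
Wildcard: 0.0.0.7


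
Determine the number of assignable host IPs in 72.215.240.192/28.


Host bits = 32 - 28 = 4
Total addresses = 2^4 = 16
Usable = total - 2 (network and broadcast)
Usable hosts: 14


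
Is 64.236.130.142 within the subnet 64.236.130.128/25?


Subnet network: 64.236.130.128
Test IP AND mask: 64.236.130.128
Yes, 64.236.130.142 is in 64.236.130.128/25


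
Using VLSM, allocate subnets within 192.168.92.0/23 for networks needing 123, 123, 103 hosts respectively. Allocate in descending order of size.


123 hosts -> /25 (126 usable): 192.168.92.0/25
123 hosts -> /25 (126 usable): 192.168.92.128/25
103 hosts -> /25 (126 usable): 192.168.93.0/25
Allocation: 192.168.92.0/25 (123 hosts, 126 usable); 192.168.92.128/25 (123 hosts, 126 usable); 192.168.93.0/25 (103 hosts, 126 usable)


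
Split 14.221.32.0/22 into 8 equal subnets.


New prefix = 22 + 3 = 25
Each subnet has 128 addresses
  14.221.32.0/25
  14.221.32.128/25
  14.221.33.0/25
  14.221.33.128/25
  14.221.34.0/25
  14.221.34.128/25
  14.221.35.0/25
  14.221.35.128/25
Subnets: 14.221.32.0/25, 14.221.32.128/25, 14.221.33.0/25, 14.221.33.128/25, 14.221.34.0/25, 14.221.34.128/25, 14.221.35.0/25, 14.221.35.128/25


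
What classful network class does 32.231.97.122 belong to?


First octet: 32
Binary: 00100000
0xxxxxxx -> Class A (1-126)
Class A, default mask 255.0.0.0 (/8)


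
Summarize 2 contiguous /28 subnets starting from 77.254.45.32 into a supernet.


Original prefix: /28
Number of subnets: 2 = 2^1
New prefix = 28 - 1 = 27
Supernet: 77.254.45.32/27


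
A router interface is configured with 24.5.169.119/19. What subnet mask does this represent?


/19 means 19 network bits, 13 host bits
Binary: 11111111111111111110000000000000
Mask: 255.255.224.0


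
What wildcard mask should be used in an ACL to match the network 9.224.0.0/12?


Subnet mask: 255.240.0.0
Wildcard = 255.255.255.255 - subnet mask
255 - 255 = 0
255 - 240 = 15
255 - 0 = 255
255 - 0 = 255
Wildcard: 0.15.255.255


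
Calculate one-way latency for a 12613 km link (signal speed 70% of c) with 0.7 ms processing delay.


Speed = 0.7 * 3e5 km/s = 210000 km/s
Propagation delay = 12613 / 210000 = 0.0601 s = 60.0619 ms
Processing delay = 0.7 ms
Total one-way latency = 60.7619 ms


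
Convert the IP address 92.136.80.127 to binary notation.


92 = 01011100
136 = 10001000
80 = 01010000
127 = 01111111
Binary: 01011100.10001000.01010000.01111111


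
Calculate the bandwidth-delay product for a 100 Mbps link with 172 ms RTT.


BDP = bandwidth * RTT
= 100 Mbps * 172 ms
= 100 * 1e6 * 172 / 1000 bits
= 17200000 bits
= 2150000 bytes
= 2099.6094 KB
BDP = 17200000 bits (2150000 bytes)


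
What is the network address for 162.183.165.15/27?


IP:   10100010.10110111.10100101.00001111
Mask: 11111111.11111111.11111111.11100000
AND operation:
Net:  10100010.10110111.10100101.00000000
Network: 162.183.165.0/27


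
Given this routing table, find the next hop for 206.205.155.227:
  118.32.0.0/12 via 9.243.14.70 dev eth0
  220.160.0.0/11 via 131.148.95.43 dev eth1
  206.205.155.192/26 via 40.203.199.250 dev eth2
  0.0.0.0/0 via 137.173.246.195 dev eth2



Longest prefix match for 206.205.155.227:
  /12 118.32.0.0: no
  /11 220.160.0.0: no
  /26 206.205.155.192: MATCH
  /0 0.0.0.0: MATCH
Selected: next-hop 40.203.199.250 via eth2 (matched /26)


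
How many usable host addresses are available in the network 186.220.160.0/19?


Host bits = 32 - 19 = 13
Total addresses = 2^13 = 8192
Usable = total - 2 (network and broadcast)
Usable hosts: 8190


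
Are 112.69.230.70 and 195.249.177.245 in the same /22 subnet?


Mask: 255.255.252.0
112.69.230.70 AND mask = 112.69.228.0
195.249.177.245 AND mask = 195.249.176.0
No, different subnets (112.69.228.0 vs 195.249.176.0)


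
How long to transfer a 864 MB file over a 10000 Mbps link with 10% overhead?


Effective throughput = 10000 * (1 - 10/100) = 9000 Mbps
File size in Mb = 864 * 8 = 6912 Mb
Time = 6912 / 9000
Time = 0.768 seconds


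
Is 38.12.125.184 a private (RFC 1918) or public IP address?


RFC 1918 private ranges:
  10.0.0.0/8 (10.0.0.0 - 10.255.255.255)
  172.16.0.0/12 (172.16.0.0 - 172.31.255.255)
  192.168.0.0/16 (192.168.0.0 - 192.168.255.255)
Public (not in any RFC 1918 range)


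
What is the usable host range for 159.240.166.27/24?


Network: 159.240.166.0
Broadcast: 159.240.166.255
First usable = network + 1
Last usable = broadcast - 1
Range: 159.240.166.1 to 159.240.166.254


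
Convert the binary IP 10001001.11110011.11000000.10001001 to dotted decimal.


10001001 = 137
11110011 = 243
11000000 = 192
10001001 = 137
IP: 137.243.192.137


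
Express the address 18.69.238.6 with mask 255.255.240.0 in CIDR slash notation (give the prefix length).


Binary: 11111111.11111111.11110000.00000000
Count leading 1s
Prefix: /20


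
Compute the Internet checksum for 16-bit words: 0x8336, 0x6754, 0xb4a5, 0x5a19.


Sum all words (with carry folding):
+ 0x8336 = 0x8336
+ 0x6754 = 0xea8a
+ 0xb4a5 = 0x9f30
+ 0x5a19 = 0xf949
One's complement: ~0xf949
Checksum = 0x06b6


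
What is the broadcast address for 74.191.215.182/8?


Network: 74.0.0.0/8
Host bits = 24
Set all host bits to 1:
Broadcast: 74.255.255.255


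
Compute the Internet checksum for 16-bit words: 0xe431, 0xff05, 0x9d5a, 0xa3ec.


Sum all words (with carry folding):
+ 0xe431 = 0xe431
+ 0xff05 = 0xe337
+ 0x9d5a = 0x8092
+ 0xa3ec = 0x247f
One's complement: ~0x247f
Checksum = 0xdb80


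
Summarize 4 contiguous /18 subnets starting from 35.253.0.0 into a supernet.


Original prefix: /18
Number of subnets: 4 = 2^2
New prefix = 18 - 2 = 16
Supernet: 35.253.0.0/16


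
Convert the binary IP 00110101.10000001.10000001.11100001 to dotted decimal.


00110101 = 53
10000001 = 129
10000001 = 129
11100001 = 225
IP: 53.129.129.225


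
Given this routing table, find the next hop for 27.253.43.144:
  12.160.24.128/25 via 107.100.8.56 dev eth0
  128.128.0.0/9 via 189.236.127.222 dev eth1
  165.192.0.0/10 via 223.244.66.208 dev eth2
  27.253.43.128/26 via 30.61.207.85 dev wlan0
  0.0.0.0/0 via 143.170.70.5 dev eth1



Longest prefix match for 27.253.43.144:
  /25 12.160.24.128: no
  /9 128.128.0.0: no
  /10 165.192.0.0: no
  /26 27.253.43.128: MATCH
  /0 0.0.0.0: MATCH
Selected: next-hop 30.61.207.85 via wlan0 (matched /26)


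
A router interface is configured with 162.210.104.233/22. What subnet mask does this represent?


/22 means 22 network bits, 10 host bits
Binary: 11111111111111111111110000000000
Mask: 255.255.252.0


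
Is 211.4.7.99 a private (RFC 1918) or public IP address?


RFC 1918 private ranges:
  10.0.0.0/8 (10.0.0.0 - 10.255.255.255)
  172.16.0.0/12 (172.16.0.0 - 172.31.255.255)
  192.168.0.0/16 (192.168.0.0 - 192.168.255.255)
Public (not in any RFC 1918 range)


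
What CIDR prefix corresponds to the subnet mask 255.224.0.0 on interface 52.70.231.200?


Binary: 11111111.11100000.00000000.00000000
Count leading 1s
Prefix: /11


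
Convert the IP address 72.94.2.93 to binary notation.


72 = 01001000
94 = 01011110
2 = 00000010
93 = 01011101
Binary: 01001000.01011110.00000010.01011101


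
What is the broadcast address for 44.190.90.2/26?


Network: 44.190.90.0/26
Host bits = 6
Set all host bits to 1:
Broadcast: 44.190.90.63


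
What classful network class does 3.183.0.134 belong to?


First octet: 3
Binary: 00000011
0xxxxxxx -> Class A (1-126)
Class A, default mask 255.0.0.0 (/8)


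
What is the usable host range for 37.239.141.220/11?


Network: 37.224.0.0
Broadcast: 37.255.255.255
First usable = network + 1
Last usable = broadcast - 1
Range: 37.224.0.1 to 37.255.255.254


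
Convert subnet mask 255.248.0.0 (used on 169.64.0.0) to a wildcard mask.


Subnet mask: 255.248.0.0
Wildcard = 255.255.255.255 - subnet mask
255 - 255 = 0
255 - 248 = 7
255 - 0 = 255
255 - 0 = 255
Wildcard: 0.7.255.255


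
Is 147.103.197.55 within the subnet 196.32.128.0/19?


Subnet network: 196.32.128.0
Test IP AND mask: 147.103.192.0
No, 147.103.197.55 is not in 196.32.128.0/19


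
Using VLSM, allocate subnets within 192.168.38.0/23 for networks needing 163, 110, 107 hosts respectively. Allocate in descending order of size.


163 hosts -> /24 (254 usable): 192.168.38.0/24
110 hosts -> /25 (126 usable): 192.168.39.0/25
107 hosts -> /25 (126 usable): 192.168.39.128/25
Allocation: 192.168.38.0/24 (163 hosts, 254 usable); 192.168.39.0/25 (110 hosts, 126 usable); 192.168.39.128/25 (107 hosts, 126 usable)


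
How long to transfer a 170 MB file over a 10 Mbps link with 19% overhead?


Effective throughput = 10 * (1 - 19/100) = 8.1 Mbps
File size in Mb = 170 * 8 = 1360 Mb
Time = 1360 / 8.1
Time = 167.9012 seconds


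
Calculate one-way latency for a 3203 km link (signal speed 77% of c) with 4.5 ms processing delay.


Speed = 0.77 * 3e5 km/s = 231000 km/s
Propagation delay = 3203 / 231000 = 0.0139 s = 13.8658 ms
Processing delay = 4.5 ms
Total one-way latency = 18.3658 ms


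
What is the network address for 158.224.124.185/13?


IP:   10011110.11100000.01111100.10111001
Mask: 11111111.11111000.00000000.00000000
AND operation:
Net:  10011110.11100000.00000000.00000000
Network: 158.224.0.0/13


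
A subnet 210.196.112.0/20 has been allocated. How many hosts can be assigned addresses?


Host bits = 32 - 20 = 12
Total addresses = 2^12 = 4096
Usable = total - 2 (network and broadcast)
Usable hosts: 4094


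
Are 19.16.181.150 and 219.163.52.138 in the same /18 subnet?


Mask: 255.255.192.0
19.16.181.150 AND mask = 19.16.128.0
219.163.52.138 AND mask = 219.163.0.0
No, different subnets (19.16.128.0 vs 219.163.0.0)


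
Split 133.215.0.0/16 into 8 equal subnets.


New prefix = 16 + 3 = 19
Each subnet has 8192 addresses
  133.215.0.0/19
  133.215.32.0/19
  133.215.64.0/19
  133.215.96.0/19
  133.215.128.0/19
  133.215.160.0/19
  133.215.192.0/19
  133.215.224.0/19
Subnets: 133.215.0.0/19, 133.215.32.0/19, 133.215.64.0/19, 133.215.96.0/19, 133.215.128.0/19, 133.215.160.0/19, 133.215.192.0/19, 133.215.224.0/19


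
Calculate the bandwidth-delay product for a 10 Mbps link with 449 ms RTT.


BDP = bandwidth * RTT
= 10 Mbps * 449 ms
= 10 * 1e6 * 449 / 1000 bits
= 4490000 bits
= 561250 bytes
= 548.0957 KB
BDP = 4490000 bits (561250 bytes)


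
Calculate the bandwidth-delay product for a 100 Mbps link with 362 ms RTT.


BDP = bandwidth * RTT
= 100 Mbps * 362 ms
= 100 * 1e6 * 362 / 1000 bits
= 36200000 bits
= 4525000 bytes
= 4418.9453 KB
BDP = 36200000 bits (4525000 bytes)


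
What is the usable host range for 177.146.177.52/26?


Network: 177.146.177.0
Broadcast: 177.146.177.63
First usable = network + 1
Last usable = broadcast - 1
Range: 177.146.177.1 to 177.146.177.62


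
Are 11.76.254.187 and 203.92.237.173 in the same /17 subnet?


Mask: 255.255.128.0
11.76.254.187 AND mask = 11.76.128.0
203.92.237.173 AND mask = 203.92.128.0
No, different subnets (11.76.128.0 vs 203.92.128.0)


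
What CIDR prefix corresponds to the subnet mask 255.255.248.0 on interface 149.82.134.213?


Binary: 11111111.11111111.11111000.00000000
Count leading 1s
Prefix: /21


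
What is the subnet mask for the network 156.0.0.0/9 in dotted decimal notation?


/9 means 9 network bits, 23 host bits
Binary: 11111111100000000000000000000000
Mask: 255.128.0.0


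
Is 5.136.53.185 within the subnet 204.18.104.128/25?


Subnet network: 204.18.104.128
Test IP AND mask: 5.136.53.128
No, 5.136.53.185 is not in 204.18.104.128/25


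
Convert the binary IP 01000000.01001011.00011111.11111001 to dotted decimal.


01000000 = 64
01001011 = 75
00011111 = 31
11111001 = 249
IP: 64.75.31.249


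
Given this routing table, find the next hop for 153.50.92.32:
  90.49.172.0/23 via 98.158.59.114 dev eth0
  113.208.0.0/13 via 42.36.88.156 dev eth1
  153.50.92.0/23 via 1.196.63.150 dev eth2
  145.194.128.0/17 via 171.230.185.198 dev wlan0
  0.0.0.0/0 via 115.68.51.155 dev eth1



Longest prefix match for 153.50.92.32:
  /23 90.49.172.0: no
  /13 113.208.0.0: no
  /23 153.50.92.0: MATCH
  /17 145.194.128.0: no
  /0 0.0.0.0: MATCH
Selected: next-hop 1.196.63.150 via eth2 (matched /23)


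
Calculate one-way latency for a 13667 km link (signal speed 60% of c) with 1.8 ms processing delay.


Speed = 0.6 * 3e5 km/s = 180000 km/s
Propagation delay = 13667 / 180000 = 0.0759 s = 75.9278 ms
Processing delay = 1.8 ms
Total one-way latency = 77.7278 ms


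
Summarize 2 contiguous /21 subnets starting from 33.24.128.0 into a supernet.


Original prefix: /21
Number of subnets: 2 = 2^1
New prefix = 21 - 1 = 20
Supernet: 33.24.128.0/20


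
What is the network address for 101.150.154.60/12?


IP:   01100101.10010110.10011010.00111100
Mask: 11111111.11110000.00000000.00000000
AND operation:
Net:  01100101.10010000.00000000.00000000
Network: 101.144.0.0/12


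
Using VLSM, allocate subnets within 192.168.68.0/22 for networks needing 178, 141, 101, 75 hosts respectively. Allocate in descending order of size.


178 hosts -> /24 (254 usable): 192.168.68.0/24
141 hosts -> /24 (254 usable): 192.168.69.0/24
101 hosts -> /25 (126 usable): 192.168.70.0/25
75 hosts -> /25 (126 usable): 192.168.70.128/25
Allocation: 192.168.68.0/24 (178 hosts, 254 usable); 192.168.69.0/24 (141 hosts, 254 usable); 192.168.70.0/25 (101 hosts, 126 usable); 192.168.70.128/25 (75 hosts, 126 usable)


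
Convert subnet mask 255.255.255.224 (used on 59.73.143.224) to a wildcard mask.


Subnet mask: 255.255.255.224
Wildcard = 255.255.255.255 - subnet mask
255 - 255 = 0
255 - 255 = 0
255 - 255 = 0
255 - 224 = 31
Wildcard: 0.0.0.31


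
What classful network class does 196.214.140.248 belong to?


First octet: 196
Binary: 11000100
110xxxxx -> Class C (192-223)
Class C, default mask 255.255.255.0 (/24)


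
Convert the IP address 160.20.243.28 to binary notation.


160 = 10100000
20 = 00010100
243 = 11110011
28 = 00011100
Binary: 10100000.00010100.11110011.00011100


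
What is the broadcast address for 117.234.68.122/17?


Network: 117.234.0.0/17
Host bits = 15
Set all host bits to 1:
Broadcast: 117.234.127.255


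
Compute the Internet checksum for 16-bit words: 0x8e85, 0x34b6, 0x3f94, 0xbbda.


Sum all words (with carry folding):
+ 0x8e85 = 0x8e85
+ 0x34b6 = 0xc33b
+ 0x3f94 = 0x02d0
+ 0xbbda = 0xbeaa
One's complement: ~0xbeaa
Checksum = 0x4155


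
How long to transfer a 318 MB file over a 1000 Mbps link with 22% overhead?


Effective throughput = 1000 * (1 - 22/100) = 780 Mbps
File size in Mb = 318 * 8 = 2544 Mb
Time = 2544 / 780
Time = 3.2615 seconds


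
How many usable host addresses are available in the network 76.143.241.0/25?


Host bits = 32 - 25 = 7
Total addresses = 2^7 = 128
Usable = total - 2 (network and broadcast)
Usable hosts: 126


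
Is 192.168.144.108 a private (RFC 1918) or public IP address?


RFC 1918 private ranges:
  10.0.0.0/8 (10.0.0.0 - 10.255.255.255)
  172.16.0.0/12 (172.16.0.0 - 172.31.255.255)
  192.168.0.0/16 (192.168.0.0 - 192.168.255.255)
Private (in 192.168.0.0/16)


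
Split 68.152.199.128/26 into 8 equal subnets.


New prefix = 26 + 3 = 29
Each subnet has 8 addresses
  68.152.199.128/29
  68.152.199.136/29
  68.152.199.144/29
  68.152.199.152/29
  68.152.199.160/29
  68.152.199.168/29
  68.152.199.176/29
  68.152.199.184/29
Subnets: 68.152.199.128/29, 68.152.199.136/29, 68.152.199.144/29, 68.152.199.152/29, 68.152.199.160/29, 68.152.199.168/29, 68.152.199.176/29, 68.152.199.184/29


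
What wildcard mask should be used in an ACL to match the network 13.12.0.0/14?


Subnet mask: 255.252.0.0
Wildcard = 255.255.255.255 - subnet mask
255 - 255 = 0
255 - 252 = 3
255 - 0 = 255
255 - 0 = 255
Wildcard: 0.3.255.255


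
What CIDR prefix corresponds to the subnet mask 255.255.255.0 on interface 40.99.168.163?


Binary: 11111111.11111111.11111111.00000000
Count leading 1s
Prefix: /24


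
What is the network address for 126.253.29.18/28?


IP:   01111110.11111101.00011101.00010010
Mask: 11111111.11111111.11111111.11110000
AND operation:
Net:  01111110.11111101.00011101.00010000
Network: 126.253.29.16/28


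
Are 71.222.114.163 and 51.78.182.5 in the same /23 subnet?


Mask: 255.255.254.0
71.222.114.163 AND mask = 71.222.114.0
51.78.182.5 AND mask = 51.78.182.0
No, different subnets (71.222.114.0 vs 51.78.182.0)


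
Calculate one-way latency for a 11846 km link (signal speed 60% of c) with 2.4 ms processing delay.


Speed = 0.6 * 3e5 km/s = 180000 km/s
Propagation delay = 11846 / 180000 = 0.0658 s = 65.8111 ms
Processing delay = 2.4 ms
Total one-way latency = 68.2111 ms


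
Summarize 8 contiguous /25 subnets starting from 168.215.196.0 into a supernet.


Original prefix: /25
Number of subnets: 8 = 2^3
New prefix = 25 - 3 = 22
Supernet: 168.215.196.0/22


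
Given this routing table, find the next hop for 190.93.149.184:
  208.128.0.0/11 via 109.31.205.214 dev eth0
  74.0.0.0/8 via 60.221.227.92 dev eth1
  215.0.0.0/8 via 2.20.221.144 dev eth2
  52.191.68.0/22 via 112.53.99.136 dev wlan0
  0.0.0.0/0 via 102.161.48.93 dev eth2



Longest prefix match for 190.93.149.184:
  /11 208.128.0.0: no
  /8 74.0.0.0: no
  /8 215.0.0.0: no
  /22 52.191.68.0: no
  /0 0.0.0.0: MATCH
Selected: next-hop 102.161.48.93 via eth2 (matched /0)


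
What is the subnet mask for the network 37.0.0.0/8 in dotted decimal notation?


/8 means 8 network bits, 24 host bits
Binary: 11111111000000000000000000000000
Mask: 255.0.0.0


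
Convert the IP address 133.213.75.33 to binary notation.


133 = 10000101
213 = 11010101
75 = 01001011
33 = 00100001
Binary: 10000101.11010101.01001011.00100001


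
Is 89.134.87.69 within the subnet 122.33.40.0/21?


Subnet network: 122.33.40.0
Test IP AND mask: 89.134.80.0
No, 89.134.87.69 is not in 122.33.40.0/21


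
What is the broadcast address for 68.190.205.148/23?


Network: 68.190.204.0/23
Host bits = 9
Set all host bits to 1:
Broadcast: 68.190.205.255


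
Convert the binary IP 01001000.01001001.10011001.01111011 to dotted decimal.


01001000 = 72
01001001 = 73
10011001 = 153
01111011 = 123
IP: 72.73.153.123


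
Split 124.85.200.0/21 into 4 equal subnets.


New prefix = 21 + 2 = 23
Each subnet has 512 addresses
  124.85.200.0/23
  124.85.202.0/23
  124.85.204.0/23
  124.85.206.0/23
Subnets: 124.85.200.0/23, 124.85.202.0/23, 124.85.204.0/23, 124.85.206.0/23


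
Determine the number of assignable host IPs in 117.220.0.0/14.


Host bits = 32 - 14 = 18
Total addresses = 2^18 = 262144
Usable = total - 2 (network and broadcast)
Usable hosts: 262142


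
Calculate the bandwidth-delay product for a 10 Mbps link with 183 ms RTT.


BDP = bandwidth * RTT
= 10 Mbps * 183 ms
= 10 * 1e6 * 183 / 1000 bits
= 1830000 bits
= 228750 bytes
= 223.3887 KB
BDP = 1830000 bits (228750 bytes)


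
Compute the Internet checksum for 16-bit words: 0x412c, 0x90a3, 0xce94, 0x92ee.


Sum all words (with carry folding):
+ 0x412c = 0x412c
+ 0x90a3 = 0xd1cf
+ 0xce94 = 0xa064
+ 0x92ee = 0x3353
One's complement: ~0x3353
Checksum = 0xccac


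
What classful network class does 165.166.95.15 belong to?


First octet: 165
Binary: 10100101
10xxxxxx -> Class B (128-191)
Class B, default mask 255.255.0.0 (/16)


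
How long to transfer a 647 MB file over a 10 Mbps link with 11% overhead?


Effective throughput = 10 * (1 - 11/100) = 8.9 Mbps
File size in Mb = 647 * 8 = 5176 Mb
Time = 5176 / 8.9
Time = 581.573 seconds


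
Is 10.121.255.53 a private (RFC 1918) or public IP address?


RFC 1918 private ranges:
  10.0.0.0/8 (10.0.0.0 - 10.255.255.255)
  172.16.0.0/12 (172.16.0.0 - 172.31.255.255)
  192.168.0.0/16 (192.168.0.0 - 192.168.255.255)
Private (in 10.0.0.0/8)


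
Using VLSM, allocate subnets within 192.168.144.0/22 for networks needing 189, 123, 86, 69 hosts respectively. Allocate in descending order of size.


189 hosts -> /24 (254 usable): 192.168.144.0/24
123 hosts -> /25 (126 usable): 192.168.145.0/25
86 hosts -> /25 (126 usable): 192.168.145.128/25
69 hosts -> /25 (126 usable): 192.168.146.0/25
Allocation: 192.168.144.0/24 (189 hosts, 254 usable); 192.168.145.0/25 (123 hosts, 126 usable); 192.168.145.128/25 (86 hosts, 126 usable); 192.168.146.0/25 (69 hosts, 126 usable)


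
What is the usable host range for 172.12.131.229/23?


Network: 172.12.130.0
Broadcast: 172.12.131.255
First usable = network + 1
Last usable = broadcast - 1
Range: 172.12.130.1 to 172.12.131.254


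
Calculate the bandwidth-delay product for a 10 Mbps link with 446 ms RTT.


BDP = bandwidth * RTT
= 10 Mbps * 446 ms
= 10 * 1e6 * 446 / 1000 bits
= 4460000 bits
= 557500 bytes
= 544.4336 KB
BDP = 4460000 bits (557500 bytes)


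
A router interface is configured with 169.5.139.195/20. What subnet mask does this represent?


/20 means 20 network bits, 12 host bits
Binary: 11111111111111111111000000000000
Mask: 255.255.240.0


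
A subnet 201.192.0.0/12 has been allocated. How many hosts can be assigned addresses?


Host bits = 32 - 12 = 20
Total addresses = 2^20 = 1048576
Usable = total - 2 (network and broadcast)
Usable hosts: 1048574


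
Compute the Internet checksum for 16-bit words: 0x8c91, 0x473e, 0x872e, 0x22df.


Sum all words (with carry folding):
+ 0x8c91 = 0x8c91
+ 0x473e = 0xd3cf
+ 0x872e = 0x5afe
+ 0x22df = 0x7ddd
One's complement: ~0x7ddd
Checksum = 0x8222


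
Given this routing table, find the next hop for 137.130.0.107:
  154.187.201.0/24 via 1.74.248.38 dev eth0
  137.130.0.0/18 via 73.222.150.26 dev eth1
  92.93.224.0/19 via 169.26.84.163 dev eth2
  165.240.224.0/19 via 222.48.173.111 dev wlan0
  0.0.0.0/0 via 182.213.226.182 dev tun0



Longest prefix match for 137.130.0.107:
  /24 154.187.201.0: no
  /18 137.130.0.0: MATCH
  /19 92.93.224.0: no
  /19 165.240.224.0: no
  /0 0.0.0.0: MATCH
Selected: next-hop 73.222.150.26 via eth1 (matched /18)


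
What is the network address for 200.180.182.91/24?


IP:   11001000.10110100.10110110.01011011
Mask: 11111111.11111111.11111111.00000000
AND operation:
Net:  11001000.10110100.10110110.00000000
Network: 200.180.182.0/24


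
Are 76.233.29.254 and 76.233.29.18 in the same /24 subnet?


Mask: 255.255.255.0
76.233.29.254 AND mask = 76.233.29.0
76.233.29.18 AND mask = 76.233.29.0
Yes, same subnet (76.233.29.0)


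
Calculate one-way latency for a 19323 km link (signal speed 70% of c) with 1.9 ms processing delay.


Speed = 0.7 * 3e5 km/s = 210000 km/s
Propagation delay = 19323 / 210000 = 0.092 s = 92.0143 ms
Processing delay = 1.9 ms
Total one-way latency = 93.9143 ms


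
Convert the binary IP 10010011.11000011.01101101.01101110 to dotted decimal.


10010011 = 147
11000011 = 195
01101101 = 109
01101110 = 110
IP: 147.195.109.110


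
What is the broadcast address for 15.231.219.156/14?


Network: 15.228.0.0/14
Host bits = 18
Set all host bits to 1:
Broadcast: 15.231.255.255


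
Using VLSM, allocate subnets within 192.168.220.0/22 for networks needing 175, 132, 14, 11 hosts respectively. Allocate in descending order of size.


175 hosts -> /24 (254 usable): 192.168.220.0/24
132 hosts -> /24 (254 usable): 192.168.221.0/24
14 hosts -> /28 (14 usable): 192.168.222.0/28
11 hosts -> /28 (14 usable): 192.168.222.16/28
Allocation: 192.168.220.0/24 (175 hosts, 254 usable); 192.168.221.0/24 (132 hosts, 254 usable); 192.168.222.0/28 (14 hosts, 14 usable); 192.168.222.16/28 (11 hosts, 14 usable)


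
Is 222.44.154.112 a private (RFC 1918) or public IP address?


RFC 1918 private ranges:
  10.0.0.0/8 (10.0.0.0 - 10.255.255.255)
  172.16.0.0/12 (172.16.0.0 - 172.31.255.255)
  192.168.0.0/16 (192.168.0.0 - 192.168.255.255)
Public (not in any RFC 1918 range)


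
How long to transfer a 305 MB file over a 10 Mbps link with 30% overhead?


Effective throughput = 10 * (1 - 30/100) = 7 Mbps
File size in Mb = 305 * 8 = 2440 Mb
Time = 2440 / 7
Time = 348.5714 seconds


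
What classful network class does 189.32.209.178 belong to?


First octet: 189
Binary: 10111101
10xxxxxx -> Class B (128-191)
Class B, default mask 255.255.0.0 (/16)


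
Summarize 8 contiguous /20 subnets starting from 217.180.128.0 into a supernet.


Original prefix: /20
Number of subnets: 8 = 2^3
New prefix = 20 - 3 = 17
Supernet: 217.180.128.0/17


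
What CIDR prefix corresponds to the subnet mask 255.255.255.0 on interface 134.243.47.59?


Binary: 11111111.11111111.11111111.00000000
Count leading 1s
Prefix: /24


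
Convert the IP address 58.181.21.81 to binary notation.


58 = 00111010
181 = 10110101
21 = 00010101
81 = 01010001
Binary: 00111010.10110101.00010101.01010001


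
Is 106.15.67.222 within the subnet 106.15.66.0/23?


Subnet network: 106.15.66.0
Test IP AND mask: 106.15.66.0
Yes, 106.15.67.222 is in 106.15.66.0/23


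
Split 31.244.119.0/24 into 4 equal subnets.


New prefix = 24 + 2 = 26
Each subnet has 64 addresses
  31.244.119.0/26
  31.244.119.64/26
  31.244.119.128/26
  31.244.119.192/26
Subnets: 31.244.119.0/26, 31.244.119.64/26, 31.244.119.128/26, 31.244.119.192/26


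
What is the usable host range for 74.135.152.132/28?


Network: 74.135.152.128
Broadcast: 74.135.152.143
First usable = network + 1
Last usable = broadcast - 1
Range: 74.135.152.129 to 74.135.152.142


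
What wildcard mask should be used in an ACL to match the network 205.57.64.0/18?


Subnet mask: 255.255.192.0
Wildcard = 255.255.255.255 - subnet mask
255 - 255 = 0
255 - 255 = 0
255 - 192 = 63
255 - 0 = 255
Wildcard: 0.0.63.255


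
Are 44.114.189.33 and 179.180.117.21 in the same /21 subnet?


Mask: 255.255.248.0
44.114.189.33 AND mask = 44.114.184.0
179.180.117.21 AND mask = 179.180.112.0
No, different subnets (44.114.184.0 vs 179.180.112.0)


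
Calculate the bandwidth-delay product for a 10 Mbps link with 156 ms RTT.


BDP = bandwidth * RTT
= 10 Mbps * 156 ms
= 10 * 1e6 * 156 / 1000 bits
= 1560000 bits
= 195000 bytes
= 190.4297 KB
BDP = 1560000 bits (195000 bytes)


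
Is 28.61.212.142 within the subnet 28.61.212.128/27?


Subnet network: 28.61.212.128
Test IP AND mask: 28.61.212.128
Yes, 28.61.212.142 is in 28.61.212.128/27


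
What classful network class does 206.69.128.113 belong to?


First octet: 206
Binary: 11001110
110xxxxx -> Class C (192-223)
Class C, default mask 255.255.255.0 (/24)


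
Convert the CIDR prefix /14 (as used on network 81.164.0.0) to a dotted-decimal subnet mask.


/14 means 14 network bits, 18 host bits
Binary: 11111111111111000000000000000000
Mask: 255.252.0.0


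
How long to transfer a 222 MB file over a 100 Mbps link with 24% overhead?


Effective throughput = 100 * (1 - 24/100) = 76 Mbps
File size in Mb = 222 * 8 = 1776 Mb
Time = 1776 / 76
Time = 23.3684 seconds


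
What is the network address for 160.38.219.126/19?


IP:   10100000.00100110.11011011.01111110
Mask: 11111111.11111111.11100000.00000000
AND operation:
Net:  10100000.00100110.11000000.00000000
Network: 160.38.192.0/19


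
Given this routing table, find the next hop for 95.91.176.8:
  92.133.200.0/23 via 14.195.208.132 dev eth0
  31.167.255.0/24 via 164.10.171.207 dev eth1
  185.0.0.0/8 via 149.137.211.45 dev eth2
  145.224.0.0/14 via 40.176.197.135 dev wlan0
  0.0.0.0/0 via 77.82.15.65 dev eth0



Longest prefix match for 95.91.176.8:
  /23 92.133.200.0: no
  /24 31.167.255.0: no
  /8 185.0.0.0: no
  /14 145.224.0.0: no
  /0 0.0.0.0: MATCH
Selected: next-hop 77.82.15.65 via eth0 (matched /0)


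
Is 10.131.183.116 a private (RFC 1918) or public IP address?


RFC 1918 private ranges:
  10.0.0.0/8 (10.0.0.0 - 10.255.255.255)
  172.16.0.0/12 (172.16.0.0 - 172.31.255.255)
  192.168.0.0/16 (192.168.0.0 - 192.168.255.255)
Private (in 10.0.0.0/8)


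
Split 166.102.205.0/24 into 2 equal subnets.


New prefix = 24 + 1 = 25
Each subnet has 128 addresses
  166.102.205.0/25
  166.102.205.128/25
Subnets: 166.102.205.0/25, 166.102.205.128/25


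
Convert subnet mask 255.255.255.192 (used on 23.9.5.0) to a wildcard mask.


Subnet mask: 255.255.255.192
Wildcard = 255.255.255.255 - subnet mask
255 - 255 = 0
255 - 255 = 0
255 - 255 = 0
255 - 192 = 63
Wildcard: 0.0.0.63


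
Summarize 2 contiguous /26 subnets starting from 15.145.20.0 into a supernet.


Original prefix: /26
Number of subnets: 2 = 2^1
New prefix = 26 - 1 = 25
Supernet: 15.145.20.0/25


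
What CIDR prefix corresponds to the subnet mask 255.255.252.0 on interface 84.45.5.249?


Binary: 11111111.11111111.11111100.00000000
Count leading 1s
Prefix: /22


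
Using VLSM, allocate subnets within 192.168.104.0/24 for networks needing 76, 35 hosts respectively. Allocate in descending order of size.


76 hosts -> /25 (126 usable): 192.168.104.0/25
35 hosts -> /26 (62 usable): 192.168.104.128/26
Allocation: 192.168.104.0/25 (76 hosts, 126 usable); 192.168.104.128/26 (35 hosts, 62 usable)


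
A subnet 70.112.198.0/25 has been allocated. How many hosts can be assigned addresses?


Host bits = 32 - 25 = 7
Total addresses = 2^7 = 128
Usable = total - 2 (network and broadcast)
Usable hosts: 126


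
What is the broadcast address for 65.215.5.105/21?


Network: 65.215.0.0/21
Host bits = 11
Set all host bits to 1:
Broadcast: 65.215.7.255


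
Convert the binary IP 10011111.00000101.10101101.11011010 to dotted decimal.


10011111 = 159
00000101 = 5
10101101 = 173
11011010 = 218
IP: 159.5.173.218


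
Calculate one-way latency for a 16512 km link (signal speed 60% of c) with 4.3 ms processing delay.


Speed = 0.6 * 3e5 km/s = 180000 km/s
Propagation delay = 16512 / 180000 = 0.0917 s = 91.7333 ms
Processing delay = 4.3 ms
Total one-way latency = 96.0333 ms


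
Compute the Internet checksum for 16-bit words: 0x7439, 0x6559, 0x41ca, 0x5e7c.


Sum all words (with carry folding):
+ 0x7439 = 0x7439
+ 0x6559 = 0xd992
+ 0x41ca = 0x1b5d
+ 0x5e7c = 0x79d9
One's complement: ~0x79d9
Checksum = 0x8626


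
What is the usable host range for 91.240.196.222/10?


Network: 91.192.0.0
Broadcast: 91.255.255.255
First usable = network + 1
Last usable = broadcast - 1
Range: 91.192.0.1 to 91.255.255.254


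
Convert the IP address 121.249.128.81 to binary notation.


121 = 01111001
249 = 11111001
128 = 10000000
81 = 01010001
Binary: 01111001.11111001.10000000.01010001


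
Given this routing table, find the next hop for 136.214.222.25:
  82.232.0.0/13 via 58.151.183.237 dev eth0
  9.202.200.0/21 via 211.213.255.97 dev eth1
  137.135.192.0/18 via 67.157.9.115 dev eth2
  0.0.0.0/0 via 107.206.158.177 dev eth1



Longest prefix match for 136.214.222.25:
  /13 82.232.0.0: no
  /21 9.202.200.0: no
  /18 137.135.192.0: no
  /0 0.0.0.0: MATCH
Selected: next-hop 107.206.158.177 via eth1 (matched /0)


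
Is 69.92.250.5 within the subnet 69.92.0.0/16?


Subnet network: 69.92.0.0
Test IP AND mask: 69.92.0.0
Yes, 69.92.250.5 is in 69.92.0.0/16


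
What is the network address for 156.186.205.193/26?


IP:   10011100.10111010.11001101.11000001
Mask: 11111111.11111111.11111111.11000000
AND operation:
Net:  10011100.10111010.11001101.11000000
Network: 156.186.205.192/26


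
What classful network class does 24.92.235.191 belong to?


First octet: 24
Binary: 00011000
0xxxxxxx -> Class A (1-126)
Class A, default mask 255.0.0.0 (/8)


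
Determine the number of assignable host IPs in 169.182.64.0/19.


Host bits = 32 - 19 = 13
Total addresses = 2^13 = 8192
Usable = total - 2 (network and broadcast)
Usable hosts: 8190


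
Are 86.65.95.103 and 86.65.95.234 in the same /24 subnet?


Mask: 255.255.255.0
86.65.95.103 AND mask = 86.65.95.0
86.65.95.234 AND mask = 86.65.95.0
Yes, same subnet (86.65.95.0)


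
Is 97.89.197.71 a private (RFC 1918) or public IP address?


RFC 1918 private ranges:
  10.0.0.0/8 (10.0.0.0 - 10.255.255.255)
  172.16.0.0/12 (172.16.0.0 - 172.31.255.255)
  192.168.0.0/16 (192.168.0.0 - 192.168.255.255)
Public (not in any RFC 1918 range)


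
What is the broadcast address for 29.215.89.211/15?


Network: 29.214.0.0/15
Host bits = 17
Set all host bits to 1:
Broadcast: 29.215.255.255


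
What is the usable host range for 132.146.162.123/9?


Network: 132.128.0.0
Broadcast: 132.255.255.255
First usable = network + 1
Last usable = broadcast - 1
Range: 132.128.0.1 to 132.255.255.254


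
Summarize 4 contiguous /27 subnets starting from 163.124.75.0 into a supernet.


Original prefix: /27
Number of subnets: 4 = 2^2
New prefix = 27 - 2 = 25
Supernet: 163.124.75.0/25


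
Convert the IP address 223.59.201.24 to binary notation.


223 = 11011111
59 = 00111011
201 = 11001001
24 = 00011000
Binary: 11011111.00111011.11001001.00011000


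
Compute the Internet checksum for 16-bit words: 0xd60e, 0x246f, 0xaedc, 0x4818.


Sum all words (with carry folding):
+ 0xd60e = 0xd60e
+ 0x246f = 0xfa7d
+ 0xaedc = 0xa95a
+ 0x4818 = 0xf172
One's complement: ~0xf172
Checksum = 0x0e8d


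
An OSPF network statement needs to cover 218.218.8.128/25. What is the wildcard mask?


Subnet mask: 255.255.255.128
Wildcard = 255.255.255.255 - subnet mask
255 - 255 = 0
255 - 255 = 0
255 - 255 = 0
255 - 128 = 127
Wildcard: 0.0.0.127


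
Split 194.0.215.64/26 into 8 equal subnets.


New prefix = 26 + 3 = 29
Each subnet has 8 addresses
  194.0.215.64/29
  194.0.215.72/29
  194.0.215.80/29
  194.0.215.88/29
  194.0.215.96/29
  194.0.215.104/29
  194.0.215.112/29
  194.0.215.120/29
Subnets: 194.0.215.64/29, 194.0.215.72/29, 194.0.215.80/29, 194.0.215.88/29, 194.0.215.96/29, 194.0.215.104/29, 194.0.215.112/29, 194.0.215.120/29


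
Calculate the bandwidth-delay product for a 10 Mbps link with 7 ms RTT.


BDP = bandwidth * RTT
= 10 Mbps * 7 ms
= 10 * 1e6 * 7 / 1000 bits
= 70000 bits
= 8750 bytes
= 8.5449 KB
BDP = 70000 bits (8750 bytes)


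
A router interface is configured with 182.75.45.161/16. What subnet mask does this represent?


/16 means 16 network bits, 16 host bits
Binary: 11111111111111110000000000000000
Mask: 255.255.0.0


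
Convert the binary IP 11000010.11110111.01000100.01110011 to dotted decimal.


11000010 = 194
11110111 = 247
01000100 = 68
01110011 = 115
IP: 194.247.68.115


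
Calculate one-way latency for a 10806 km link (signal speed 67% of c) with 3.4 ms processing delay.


Speed = 0.67 * 3e5 km/s = 201000 km/s
Propagation delay = 10806 / 201000 = 0.0538 s = 53.7612 ms
Processing delay = 3.4 ms
Total one-way latency = 57.1612 ms


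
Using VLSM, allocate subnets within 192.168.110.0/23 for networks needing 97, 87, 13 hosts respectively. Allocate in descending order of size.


97 hosts -> /25 (126 usable): 192.168.110.0/25
87 hosts -> /25 (126 usable): 192.168.110.128/25
13 hosts -> /28 (14 usable): 192.168.111.0/28
Allocation: 192.168.110.0/25 (97 hosts, 126 usable); 192.168.110.128/25 (87 hosts, 126 usable); 192.168.111.0/28 (13 hosts, 14 usable)


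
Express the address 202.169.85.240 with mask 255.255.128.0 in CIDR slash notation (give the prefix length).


Binary: 11111111.11111111.10000000.00000000
Count leading 1s
Prefix: /17


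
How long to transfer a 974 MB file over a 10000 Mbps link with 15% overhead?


Effective throughput = 10000 * (1 - 15/100) = 8500 Mbps
File size in Mb = 974 * 8 = 7792 Mb
Time = 7792 / 8500
Time = 0.9167 seconds


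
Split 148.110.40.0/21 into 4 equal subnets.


New prefix = 21 + 2 = 23
Each subnet has 512 addresses
  148.110.40.0/23
  148.110.42.0/23
  148.110.44.0/23
  148.110.46.0/23
Subnets: 148.110.40.0/23, 148.110.42.0/23, 148.110.44.0/23, 148.110.46.0/23


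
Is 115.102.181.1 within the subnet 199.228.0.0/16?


Subnet network: 199.228.0.0
Test IP AND mask: 115.102.0.0
No, 115.102.181.1 is not in 199.228.0.0/16


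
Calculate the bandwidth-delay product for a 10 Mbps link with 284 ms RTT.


BDP = bandwidth * RTT
= 10 Mbps * 284 ms
= 10 * 1e6 * 284 / 1000 bits
= 2840000 bits
= 355000 bytes
= 346.6797 KB
BDP = 2840000 bits (355000 bytes)
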